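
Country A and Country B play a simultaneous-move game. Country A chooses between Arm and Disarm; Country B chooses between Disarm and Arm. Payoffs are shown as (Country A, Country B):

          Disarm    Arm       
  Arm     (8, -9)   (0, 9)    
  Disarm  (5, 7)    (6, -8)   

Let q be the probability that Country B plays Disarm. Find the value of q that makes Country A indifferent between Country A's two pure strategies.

In a mixed equilibrium Country A is indifferent between Arm and Disarm; this condition fixes q.
  Country A's expected payoff from Arm: q·8 + (1−q)·0 = 8q
  Country A's expected payoff from Disarm: q·5 + (1−q)·6 = -q + 6
  8q = -q + 6  ⇒  9q = 6  ⇒  q = 2/3.

q = 2/3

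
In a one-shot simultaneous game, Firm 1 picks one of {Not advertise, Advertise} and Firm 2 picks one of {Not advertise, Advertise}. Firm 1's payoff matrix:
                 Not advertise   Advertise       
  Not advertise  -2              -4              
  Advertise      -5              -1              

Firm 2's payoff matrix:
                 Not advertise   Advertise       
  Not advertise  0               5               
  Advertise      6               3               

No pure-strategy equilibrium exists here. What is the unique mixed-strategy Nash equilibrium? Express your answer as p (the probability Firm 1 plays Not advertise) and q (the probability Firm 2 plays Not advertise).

Firm 2's indifference between Not advertise and Advertise determines Firm 1's mixing probability p:
  Firm 2's payoff from Not advertise: p·0 + (1−p)·6 = -6p + 6
  Firm 2's payoff from Advertise: p·5 + (1−p)·3 = 2p + 3
  -6p + 6 = 2p + 3  ⇒  -8p = -3  ⇒  p = 3/8.
Firm 2's mix must leave Firm 1 indifferent between Not advertise and Advertise.
  Firm 1's payoff to Not advertise: q·(-2) + (1−q)·(-4) = 2q - 4
  Firm 1's payoff to Advertise: q·(-5) + (1−q)·(-1) = -4q - 1
  2q - 4 = -4q - 1  ⇒  6q = 3  ⇒  q = 1/2.

p = 3/8, q = 1/2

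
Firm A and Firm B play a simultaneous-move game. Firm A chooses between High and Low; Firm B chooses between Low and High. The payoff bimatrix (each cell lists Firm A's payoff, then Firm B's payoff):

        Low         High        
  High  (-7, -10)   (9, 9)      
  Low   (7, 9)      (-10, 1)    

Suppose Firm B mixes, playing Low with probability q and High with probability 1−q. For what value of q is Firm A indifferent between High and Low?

q = 19/33

In a mixed equilibrium Firm A is indifferent between High and Low; this condition fixes q.
  Firm A's payoff to High: q·(-7) + (1−q)·9 = -16q + 9
  Firm A's payoff to Low: q·7 + (1−q)·(-10) = 17q - 10
  -16q + 9 = 17q - 10  ⇒  -33q = -19  ⇒  q = 19/33.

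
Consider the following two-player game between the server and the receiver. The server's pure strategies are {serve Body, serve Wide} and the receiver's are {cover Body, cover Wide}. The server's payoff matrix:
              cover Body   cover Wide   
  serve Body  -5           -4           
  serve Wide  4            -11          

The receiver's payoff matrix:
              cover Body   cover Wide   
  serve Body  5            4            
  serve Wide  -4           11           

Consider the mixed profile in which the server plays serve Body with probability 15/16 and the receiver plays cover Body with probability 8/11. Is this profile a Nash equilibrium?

No

Given the receiver's mix q = 8/11, the server's payoff from serve Body is -52/11 but from serve Wide is -1/11. The server strictly prefers serve Wide, so the server would not mix.
So the proposed profile is not a Nash equilibrium.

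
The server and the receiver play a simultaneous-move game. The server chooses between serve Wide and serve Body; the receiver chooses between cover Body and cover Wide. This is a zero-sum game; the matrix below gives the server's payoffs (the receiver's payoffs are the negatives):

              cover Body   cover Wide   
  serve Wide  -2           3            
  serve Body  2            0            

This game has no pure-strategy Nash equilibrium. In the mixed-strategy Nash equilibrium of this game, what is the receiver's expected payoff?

In a mixed equilibrium the receiver is indifferent between cover Body and cover Wide; this condition fixes p.
  the receiver's payoff from cover Body: p·2 + (1−p)·(-2) = 4p - 2
  the receiver's payoff from cover Wide: p·(-3) + (1−p)·0 = -3p
  4p - 2 = -3p  ⇒  7p = 2  ⇒  p = 2/7.
At equilibrium the receiver is indifferent across columns, so the receiver's payoff equals the payoff from cover Body: (2/7)·2 + (5/7)·(-2) = -6/7.

-6/7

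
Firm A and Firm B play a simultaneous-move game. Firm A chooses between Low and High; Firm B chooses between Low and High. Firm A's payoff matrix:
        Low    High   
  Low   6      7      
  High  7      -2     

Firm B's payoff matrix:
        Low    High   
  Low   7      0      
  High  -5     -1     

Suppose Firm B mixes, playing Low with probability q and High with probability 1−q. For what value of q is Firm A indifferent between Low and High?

q = 9/10

Set Firm A's expected payoff from Low equal to that from High:
  Firm A's payoff to Low: q·6 + (1−q)·7 = -q + 7
  Firm A's payoff to High: q·7 + (1−q)·(-2) = 9q - 2
  -q + 7 = 9q - 2  ⇒  -10q = -9  ⇒  q = 9/10.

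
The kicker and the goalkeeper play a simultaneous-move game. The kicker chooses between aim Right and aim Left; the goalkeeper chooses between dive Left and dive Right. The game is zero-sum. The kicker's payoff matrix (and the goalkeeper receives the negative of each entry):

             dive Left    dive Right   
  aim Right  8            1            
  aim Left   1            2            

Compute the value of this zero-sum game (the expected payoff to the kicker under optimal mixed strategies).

v = 15/8

Set the kicker's expected payoff from aim Right equal to that from aim Left:
  the kicker's payoff to aim Right: q·8 + (1−q)·1 = 7q + 1
  the kicker's payoff to aim Left: q·1 + (1−q)·2 = -q + 2
  7q + 1 = -q + 2  ⇒  8q = 1  ⇒  q = 1/8.
The value is the kicker's expected payoff against this mix (using aim Right): (1/8)·8 + (7/8)·1 = 15/8.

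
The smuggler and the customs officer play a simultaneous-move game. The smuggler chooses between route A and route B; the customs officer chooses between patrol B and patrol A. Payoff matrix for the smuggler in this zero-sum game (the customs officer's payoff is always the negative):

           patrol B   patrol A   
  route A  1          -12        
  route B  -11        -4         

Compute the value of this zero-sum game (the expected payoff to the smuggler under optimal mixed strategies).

The smuggler's indifference between route A and route B determines the customs officer's mixing probability q:
  the smuggler's expected payoff from route A: q·1 + (1−q)·(-12) = 13q - 12
  the smuggler's expected payoff from route B: q·(-11) + (1−q)·(-4) = -7q - 4
  13q - 12 = -7q - 4  ⇒  20q = 8  ⇒  q = 2/5.
The value is the smuggler's expected payoff against this mix (using route A): (2/5)·1 + (3/5)·(-12) = -34/5.

v = -34/5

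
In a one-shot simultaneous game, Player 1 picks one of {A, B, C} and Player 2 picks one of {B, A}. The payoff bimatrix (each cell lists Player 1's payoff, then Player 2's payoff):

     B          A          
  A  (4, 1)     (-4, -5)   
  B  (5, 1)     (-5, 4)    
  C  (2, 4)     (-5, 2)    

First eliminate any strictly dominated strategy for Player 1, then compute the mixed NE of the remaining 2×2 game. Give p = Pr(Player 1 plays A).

p = 1/3

Player 1's strategy C is strictly dominated by A: 4 > 2 and -4 > -5. Eliminate C.
Set Player 2's expected payoff from B equal to that from A:
  Player 2's payoff from B: p·1 + (1−p)·1 = 1
  Player 2's payoff from A: p·(-5) + (1−p)·4 = -9p + 4
  1 = -9p + 4  ⇒  9p = 3  ⇒  p = 1/3.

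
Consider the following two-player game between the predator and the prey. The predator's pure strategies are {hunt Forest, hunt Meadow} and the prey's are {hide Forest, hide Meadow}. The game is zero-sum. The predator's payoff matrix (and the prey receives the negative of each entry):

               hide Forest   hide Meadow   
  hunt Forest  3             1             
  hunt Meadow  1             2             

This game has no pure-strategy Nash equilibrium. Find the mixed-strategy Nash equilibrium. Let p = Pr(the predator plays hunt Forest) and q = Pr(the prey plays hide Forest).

p = 1/3, q = 1/3

In a mixed equilibrium the prey is indifferent between hide Forest and hide Meadow; this condition fixes p.
  the prey's expected payoff from hide Forest: p·(-3) + (1−p)·(-1) = -2p - 1
  the prey's expected payoff from hide Meadow: p·(-1) + (1−p)·(-2) = p - 2
  -2p - 1 = p - 2  ⇒  -3p = -1  ⇒  p = 1/3.
In a mixed equilibrium the predator is indifferent between hunt Forest and hunt Meadow; this condition fixes q.
  the predator's payoff to hunt Forest: q·3 + (1−q)·1 = 2q + 1
  the predator's payoff to hunt Meadow: q·1 + (1−q)·2 = -q + 2
  2q + 1 = -q + 2  ⇒  3q = 1  ⇒  q = 1/3.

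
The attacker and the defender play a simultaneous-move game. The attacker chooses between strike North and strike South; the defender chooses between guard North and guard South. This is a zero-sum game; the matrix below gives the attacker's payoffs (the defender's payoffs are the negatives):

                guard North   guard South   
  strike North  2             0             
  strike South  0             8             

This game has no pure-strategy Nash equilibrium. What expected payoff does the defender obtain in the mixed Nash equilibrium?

-8/5

The attacker's mix must leave the defender indifferent between guard North and guard South.
  the defender's payoff from guard North: p·(-2) + (1−p)·0 = -2p
  the defender's payoff from guard South: p·0 + (1−p)·(-8) = 8p - 8
  -2p = 8p - 8  ⇒  -10p = -8  ⇒  p = 4/5.
At equilibrium the defender is indifferent across columns, so the defender's payoff equals the payoff from guard North: (4/5)·(-2) + (1/5)·0 = -8/5.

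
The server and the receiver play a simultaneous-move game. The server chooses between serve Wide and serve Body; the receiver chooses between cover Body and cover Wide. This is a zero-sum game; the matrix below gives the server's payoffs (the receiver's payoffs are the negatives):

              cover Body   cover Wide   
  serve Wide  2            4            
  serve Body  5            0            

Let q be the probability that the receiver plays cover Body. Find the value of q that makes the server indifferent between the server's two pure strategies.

q = 4/7

For the server to be willing to mix, the server must be indifferent between serve Wide and serve Body, which pins down the receiver's mix.
  the server's payoff from serve Wide: q·2 + (1−q)·4 = -2q + 4
  the server's payoff from serve Body: q·5 + (1−q)·0 = 5q
  -2q + 4 = 5q  ⇒  -7q = -4  ⇒  q = 4/7.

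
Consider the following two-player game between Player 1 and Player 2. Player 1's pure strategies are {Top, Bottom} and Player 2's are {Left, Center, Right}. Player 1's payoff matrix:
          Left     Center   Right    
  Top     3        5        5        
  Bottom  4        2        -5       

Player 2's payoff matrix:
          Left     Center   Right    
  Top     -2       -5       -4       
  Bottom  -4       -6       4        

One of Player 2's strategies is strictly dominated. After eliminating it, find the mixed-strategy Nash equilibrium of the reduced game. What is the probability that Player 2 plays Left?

q = 10/11

Player 2's strategy Center is strictly dominated by Left: -2 > -5 and -4 > -6. Eliminate Center.
Player 2's mix must leave Player 1 indifferent between Top and Bottom.
  Player 1's payoff to Top: q·3 + (1−q)·5 = -2q + 5
  Player 1's payoff to Bottom: q·4 + (1−q)·(-5) = 9q - 5
  -2q + 5 = 9q - 5  ⇒  -11q = -10  ⇒  q = 10/11.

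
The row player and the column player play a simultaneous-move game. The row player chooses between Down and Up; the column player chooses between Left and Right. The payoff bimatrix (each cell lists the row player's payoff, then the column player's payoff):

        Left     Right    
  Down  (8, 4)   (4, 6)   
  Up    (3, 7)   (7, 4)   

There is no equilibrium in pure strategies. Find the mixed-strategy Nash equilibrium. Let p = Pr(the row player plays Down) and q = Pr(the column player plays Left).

p = 3/5, q = 3/8

For the column player to be willing to mix, the column player must be indifferent between Left and Right, which pins down the row player's mix.
  the column player's expected payoff from Left: p·4 + (1−p)·7 = -3p + 7
  the column player's expected payoff from Right: p·6 + (1−p)·4 = 2p + 4
  -3p + 7 = 2p + 4  ⇒  -5p = -3  ⇒  p = 3/5.
For the row player to be willing to mix, the row player must be indifferent between Down and Up, which pins down the column player's mix.
  the row player's expected payoff from Down: q·8 + (1−q)·4 = 4q + 4
  the row player's expected payoff from Up: q·3 + (1−q)·7 = -4q + 7
  4q + 4 = -4q + 7  ⇒  8q = 3  ⇒  q = 3/8.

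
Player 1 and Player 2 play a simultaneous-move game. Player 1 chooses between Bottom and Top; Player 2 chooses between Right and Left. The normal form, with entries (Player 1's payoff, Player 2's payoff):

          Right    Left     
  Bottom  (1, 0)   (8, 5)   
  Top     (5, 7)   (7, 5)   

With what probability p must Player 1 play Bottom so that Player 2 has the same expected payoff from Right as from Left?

p = 2/7

Player 1's mix must leave Player 2 indifferent between Right and Left.
  Player 2's payoff to Right: p·0 + (1−p)·7 = -7p + 7
  Player 2's payoff to Left: p·5 + (1−p)·5 = 5
  -7p + 7 = 5  ⇒  -7p = -2  ⇒  p = 2/7.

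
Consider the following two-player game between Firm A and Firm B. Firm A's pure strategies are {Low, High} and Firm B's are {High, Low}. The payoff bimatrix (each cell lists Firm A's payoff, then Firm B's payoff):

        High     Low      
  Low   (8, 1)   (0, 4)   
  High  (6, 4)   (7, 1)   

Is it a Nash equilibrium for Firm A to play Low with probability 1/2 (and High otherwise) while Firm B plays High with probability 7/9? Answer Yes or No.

Check Firm B's indifference given Firm A's mix p = 1/2:
  payoff from High = 5/2; payoff from Low = 5/2 — equal.
Check Firm A's indifference given Firm B's mix q = 7/9:
  payoff from Low = 56/9; payoff from High = 56/9 — equal.
Both players are indifferent, so neither can profitably deviate.

Yes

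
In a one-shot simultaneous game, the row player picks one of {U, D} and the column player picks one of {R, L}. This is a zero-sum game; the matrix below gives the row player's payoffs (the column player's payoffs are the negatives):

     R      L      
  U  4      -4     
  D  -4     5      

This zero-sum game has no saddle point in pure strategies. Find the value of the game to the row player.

v = 4/17

For the row player to be willing to mix, the row player must be indifferent between U and D, which pins down the column player's mix.
  the row player's payoff from U: q·4 + (1−q)·(-4) = 8q - 4
  the row player's payoff from D: q·(-4) + (1−q)·5 = -9q + 5
  8q - 4 = -9q + 5  ⇒  17q = 9  ⇒  q = 9/17.
The value is the row player's expected payoff against this mix (using U): (9/17)·4 + (8/17)·(-4) = 4/17.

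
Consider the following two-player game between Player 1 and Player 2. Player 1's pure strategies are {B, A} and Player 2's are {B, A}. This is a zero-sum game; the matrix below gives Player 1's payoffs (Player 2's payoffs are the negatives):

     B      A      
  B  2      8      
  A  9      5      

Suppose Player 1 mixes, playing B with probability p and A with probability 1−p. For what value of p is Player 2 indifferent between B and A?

In a mixed equilibrium Player 2 is indifferent between B and A; this condition fixes p.
  Player 2's expected payoff from B: p·(-2) + (1−p)·(-9) = 7p - 9
  Player 2's expected payoff from A: p·(-8) + (1−p)·(-5) = -3p - 5
  7p - 9 = -3p - 5  ⇒  10p = 4  ⇒  p = 2/5.

p = 2/5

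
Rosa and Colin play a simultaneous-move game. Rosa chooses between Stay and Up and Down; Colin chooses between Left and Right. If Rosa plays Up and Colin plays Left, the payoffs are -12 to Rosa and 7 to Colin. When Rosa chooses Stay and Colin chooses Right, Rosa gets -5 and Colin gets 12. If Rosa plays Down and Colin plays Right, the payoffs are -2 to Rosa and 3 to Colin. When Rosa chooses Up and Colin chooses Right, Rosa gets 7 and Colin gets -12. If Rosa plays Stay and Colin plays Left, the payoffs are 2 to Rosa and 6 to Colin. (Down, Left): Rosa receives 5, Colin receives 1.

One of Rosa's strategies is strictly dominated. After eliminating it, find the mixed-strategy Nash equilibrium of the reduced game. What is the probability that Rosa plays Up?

p = 2/21

Rosa's strategy Stay is strictly dominated by Down: 5 > 2 and -2 > -5. Eliminate Stay.
For Colin to be willing to mix, Colin must be indifferent between Left and Right, which pins down Rosa's mix.
  Colin's payoff to Left: p·7 + (1−p)·1 = 6p + 1
  Colin's payoff to Right: p·(-12) + (1−p)·3 = -15p + 3
  6p + 1 = -15p + 3  ⇒  21p = 2  ⇒  p = 2/21.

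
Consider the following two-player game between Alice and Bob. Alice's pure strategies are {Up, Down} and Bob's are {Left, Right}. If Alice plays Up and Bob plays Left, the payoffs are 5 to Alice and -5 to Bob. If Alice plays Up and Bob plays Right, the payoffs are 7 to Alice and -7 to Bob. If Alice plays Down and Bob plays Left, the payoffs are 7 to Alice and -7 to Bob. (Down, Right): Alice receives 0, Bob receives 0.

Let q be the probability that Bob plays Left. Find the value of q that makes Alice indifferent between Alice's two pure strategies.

q = 7/9

Bob's mix must leave Alice indifferent between Up and Down.
  Alice's payoff to Up: q·5 + (1−q)·7 = -2q + 7
  Alice's payoff to Down: q·7 + (1−q)·0 = 7q
  -2q + 7 = 7q  ⇒  -9q = -7  ⇒  q = 7/9.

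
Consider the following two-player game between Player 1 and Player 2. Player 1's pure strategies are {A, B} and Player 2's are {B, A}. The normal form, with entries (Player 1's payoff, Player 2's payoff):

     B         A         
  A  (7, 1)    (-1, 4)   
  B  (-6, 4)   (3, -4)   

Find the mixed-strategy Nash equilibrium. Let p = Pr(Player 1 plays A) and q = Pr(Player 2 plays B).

p = 8/11, q = 4/17

Player 1's mix must leave Player 2 indifferent between B and A.
  Player 2's payoff to B: p·1 + (1−p)·4 = -3p + 4
  Player 2's payoff to A: p·4 + (1−p)·(-4) = 8p - 4
  -3p + 4 = 8p - 4  ⇒  -11p = -8  ⇒  p = 8/11.
Set Player 1's expected payoff from A equal to that from B:
  Player 1's expected payoff from A: q·7 + (1−q)·(-1) = 8q - 1
  Player 1's expected payoff from B: q·(-6) + (1−q)·3 = -9q + 3
  8q - 1 = -9q + 3  ⇒  17q = 4  ⇒  q = 4/17.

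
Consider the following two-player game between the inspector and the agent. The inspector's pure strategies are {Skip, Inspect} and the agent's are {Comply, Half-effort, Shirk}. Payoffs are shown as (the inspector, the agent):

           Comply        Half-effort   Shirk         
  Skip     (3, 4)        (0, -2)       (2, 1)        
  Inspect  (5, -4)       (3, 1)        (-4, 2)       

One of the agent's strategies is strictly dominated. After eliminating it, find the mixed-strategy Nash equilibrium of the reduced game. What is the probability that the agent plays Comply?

The agent's strategy Half-effort is strictly dominated by Shirk: 1 > -2 and 2 > 1. Eliminate Half-effort.
For the inspector to be willing to mix, the inspector must be indifferent between Skip and Inspect, which pins down the agent's mix.
  the inspector's payoff from Skip: q·3 + (1−q)·2 = q + 2
  the inspector's payoff from Inspect: q·5 + (1−q)·(-4) = 9q - 4
  q + 2 = 9q - 4  ⇒  -8q = -6  ⇒  q = 3/4.

q = 3/4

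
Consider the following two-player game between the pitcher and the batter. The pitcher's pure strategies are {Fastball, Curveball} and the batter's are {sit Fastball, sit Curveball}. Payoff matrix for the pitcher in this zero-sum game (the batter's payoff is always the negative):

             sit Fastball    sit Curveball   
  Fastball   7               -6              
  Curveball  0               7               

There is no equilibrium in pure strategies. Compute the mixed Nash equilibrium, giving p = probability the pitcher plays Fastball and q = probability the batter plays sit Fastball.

p = 7/20, q = 13/20

In a mixed equilibrium the batter is indifferent between sit Fastball and sit Curveball; this condition fixes p.
  the batter's payoff from sit Fastball: p·(-7) + (1−p)·0 = -7p
  the batter's payoff from sit Curveball: p·6 + (1−p)·(-7) = 13p - 7
  -7p = 13p - 7  ⇒  -20p = -7  ⇒  p = 7/20.
In a mixed equilibrium the pitcher is indifferent between Fastball and Curveball; this condition fixes q.
  the pitcher's payoff to Fastball: q·7 + (1−q)·(-6) = 13q - 6
  the pitcher's payoff to Curveball: q·0 + (1−q)·7 = -7q + 7
  13q - 6 = -7q + 7  ⇒  20q = 13  ⇒  q = 13/20.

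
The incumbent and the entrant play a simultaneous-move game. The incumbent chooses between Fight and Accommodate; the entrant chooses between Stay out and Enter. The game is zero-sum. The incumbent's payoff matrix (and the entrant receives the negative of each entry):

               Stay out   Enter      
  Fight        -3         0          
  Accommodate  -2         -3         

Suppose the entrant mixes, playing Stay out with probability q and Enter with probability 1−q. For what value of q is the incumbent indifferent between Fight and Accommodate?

q = 3/4

The incumbent's indifference between Fight and Accommodate determines the entrant's mixing probability q:
  the incumbent's payoff from Fight: q·(-3) + (1−q)·0 = -3q
  the incumbent's payoff from Accommodate: q·(-2) + (1−q)·(-3) = q - 3
  -3q = q - 3  ⇒  -4q = -3  ⇒  q = 3/4.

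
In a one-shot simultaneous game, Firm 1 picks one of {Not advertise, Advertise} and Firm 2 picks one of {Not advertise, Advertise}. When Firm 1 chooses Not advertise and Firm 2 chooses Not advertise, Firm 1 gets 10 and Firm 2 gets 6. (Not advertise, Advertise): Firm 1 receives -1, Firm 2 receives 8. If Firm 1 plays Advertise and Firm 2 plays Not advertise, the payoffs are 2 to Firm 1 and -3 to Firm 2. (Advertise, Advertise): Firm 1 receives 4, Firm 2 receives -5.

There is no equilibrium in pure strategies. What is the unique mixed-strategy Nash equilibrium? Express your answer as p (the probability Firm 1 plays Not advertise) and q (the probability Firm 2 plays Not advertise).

p = 1/2, q = 5/13

In a mixed equilibrium Firm 2 is indifferent between Not advertise and Advertise; this condition fixes p.
  Firm 2's payoff to Not advertise: p·6 + (1−p)·(-3) = 9p - 3
  Firm 2's payoff to Advertise: p·8 + (1−p)·(-5) = 13p - 5
  9p - 3 = 13p - 5  ⇒  -4p = -2  ⇒  p = 1/2.
Firm 2's mix must leave Firm 1 indifferent between Not advertise and Advertise.
  Firm 1's expected payoff from Not advertise: q·10 + (1−q)·(-1) = 11q - 1
  Firm 1's expected payoff from Advertise: q·2 + (1−q)·4 = -2q + 4
  11q - 1 = -2q + 4  ⇒  13q = 5  ⇒  q = 5/13.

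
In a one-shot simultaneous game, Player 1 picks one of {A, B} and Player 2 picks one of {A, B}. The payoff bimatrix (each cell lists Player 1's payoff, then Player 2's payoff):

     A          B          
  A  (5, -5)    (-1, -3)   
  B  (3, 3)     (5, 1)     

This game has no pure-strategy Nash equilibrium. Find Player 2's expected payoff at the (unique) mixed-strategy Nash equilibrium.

Player 1's mix must leave Player 2 indifferent between A and B.
  Player 2's payoff from A: p·(-5) + (1−p)·3 = -8p + 3
  Player 2's payoff from B: p·(-3) + (1−p)·1 = -4p + 1
  -8p + 3 = -4p + 1  ⇒  -4p = -2  ⇒  p = 1/2.
At equilibrium Player 2 is indifferent across columns, so Player 2's payoff equals the payoff from A: (1/2)·(-5) + (1/2)·3 = -1.

-1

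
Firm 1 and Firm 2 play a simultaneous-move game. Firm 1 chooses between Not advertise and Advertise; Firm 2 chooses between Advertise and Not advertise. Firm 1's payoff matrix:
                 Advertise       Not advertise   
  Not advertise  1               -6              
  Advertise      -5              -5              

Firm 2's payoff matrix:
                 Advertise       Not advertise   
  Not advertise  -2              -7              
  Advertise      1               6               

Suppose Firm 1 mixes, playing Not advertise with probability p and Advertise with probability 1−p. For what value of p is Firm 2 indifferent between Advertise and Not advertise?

p = 1/2

In a mixed equilibrium Firm 2 is indifferent between Advertise and Not advertise; this condition fixes p.
  Firm 2's payoff from Advertise: p·(-2) + (1−p)·1 = -3p + 1
  Firm 2's payoff from Not advertise: p·(-7) + (1−p)·6 = -13p + 6
  -3p + 1 = -13p + 6  ⇒  10p = 5  ⇒  p = 1/2.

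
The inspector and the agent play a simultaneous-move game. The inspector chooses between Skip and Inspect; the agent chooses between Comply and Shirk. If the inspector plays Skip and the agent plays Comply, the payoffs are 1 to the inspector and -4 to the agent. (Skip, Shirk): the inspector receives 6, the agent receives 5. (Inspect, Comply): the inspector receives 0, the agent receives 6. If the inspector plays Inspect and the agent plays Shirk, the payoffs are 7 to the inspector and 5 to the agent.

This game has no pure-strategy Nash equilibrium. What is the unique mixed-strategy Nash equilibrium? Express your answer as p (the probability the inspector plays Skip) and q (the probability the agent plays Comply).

p = 1/10, q = 1/2

The agent's indifference between Comply and Shirk determines the inspector's mixing probability p:
  the agent's payoff from Comply: p·(-4) + (1−p)·6 = -10p + 6
  the agent's payoff from Shirk: p·5 + (1−p)·5 = 5
  -10p + 6 = 5  ⇒  -10p = -1  ⇒  p = 1/10.
The inspector's indifference between Skip and Inspect determines the agent's mixing probability q:
  the inspector's expected payoff from Skip: q·1 + (1−q)·6 = -5q + 6
  the inspector's expected payoff from Inspect: q·0 + (1−q)·7 = -7q + 7
  -5q + 6 = -7q + 7  ⇒  2q = 1  ⇒  q = 1/2.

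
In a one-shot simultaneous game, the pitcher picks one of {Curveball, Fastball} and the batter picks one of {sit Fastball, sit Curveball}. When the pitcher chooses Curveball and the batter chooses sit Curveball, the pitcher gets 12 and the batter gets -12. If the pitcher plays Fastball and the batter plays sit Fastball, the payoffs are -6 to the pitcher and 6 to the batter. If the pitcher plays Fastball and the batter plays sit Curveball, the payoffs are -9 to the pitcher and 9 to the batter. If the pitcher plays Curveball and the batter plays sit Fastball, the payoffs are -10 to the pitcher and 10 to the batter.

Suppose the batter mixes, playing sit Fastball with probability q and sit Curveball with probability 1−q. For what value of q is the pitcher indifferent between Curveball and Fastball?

Set the pitcher's expected payoff from Curveball equal to that from Fastball:
  the pitcher's payoff to Curveball: q·(-10) + (1−q)·12 = -22q + 12
  the pitcher's payoff to Fastball: q·(-6) + (1−q)·(-9) = 3q - 9
  -22q + 12 = 3q - 9  ⇒  -25q = -21  ⇒  q = 21/25.

q = 21/25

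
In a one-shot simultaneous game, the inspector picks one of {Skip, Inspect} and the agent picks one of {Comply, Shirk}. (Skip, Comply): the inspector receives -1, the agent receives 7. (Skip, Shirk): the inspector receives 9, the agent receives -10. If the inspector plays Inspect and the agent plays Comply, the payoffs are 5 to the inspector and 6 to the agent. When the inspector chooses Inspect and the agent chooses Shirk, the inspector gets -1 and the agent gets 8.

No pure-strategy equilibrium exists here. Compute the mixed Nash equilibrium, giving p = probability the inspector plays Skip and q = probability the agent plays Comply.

p = 2/19, q = 5/8

The agent's indifference between Comply and Shirk determines the inspector's mixing probability p:
  the agent's payoff from Comply: p·7 + (1−p)·6 = p + 6
  the agent's payoff from Shirk: p·(-10) + (1−p)·8 = -18p + 8
  p + 6 = -18p + 8  ⇒  19p = 2  ⇒  p = 2/19.
In a mixed equilibrium the inspector is indifferent between Skip and Inspect; this condition fixes q.
  the inspector's expected payoff from Skip: q·(-1) + (1−q)·9 = -10q + 9
  the inspector's expected payoff from Inspect: q·5 + (1−q)·(-1) = 6q - 1
  -10q + 9 = 6q - 1  ⇒  -16q = -10  ⇒  q = 5/8.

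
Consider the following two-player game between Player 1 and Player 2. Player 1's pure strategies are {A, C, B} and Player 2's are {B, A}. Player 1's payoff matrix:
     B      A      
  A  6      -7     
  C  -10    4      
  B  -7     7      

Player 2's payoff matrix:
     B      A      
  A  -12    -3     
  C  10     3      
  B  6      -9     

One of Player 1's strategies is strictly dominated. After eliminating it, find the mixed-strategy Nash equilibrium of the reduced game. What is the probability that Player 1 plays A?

p = 5/8

Player 1's strategy C is strictly dominated by B: -7 > -10 and 7 > 4. Eliminate C.
Player 1's mix must leave Player 2 indifferent between B and A.
  Player 2's expected payoff from B: p·(-12) + (1−p)·6 = -18p + 6
  Player 2's expected payoff from A: p·(-3) + (1−p)·(-9) = 6p - 9
  -18p + 6 = 6p - 9  ⇒  -24p = -15  ⇒  p = 5/8.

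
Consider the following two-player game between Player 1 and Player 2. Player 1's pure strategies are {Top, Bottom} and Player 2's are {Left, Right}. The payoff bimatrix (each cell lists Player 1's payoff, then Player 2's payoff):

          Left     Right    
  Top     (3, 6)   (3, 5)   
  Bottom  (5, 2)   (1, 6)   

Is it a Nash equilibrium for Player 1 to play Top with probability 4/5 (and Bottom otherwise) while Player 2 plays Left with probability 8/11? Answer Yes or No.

No

Given Player 2's mix q = 8/11, Player 1's payoff from Top is 3 but from Bottom is 43/11. Player 1 strictly prefers Bottom, so Player 1 would not mix.
So the proposed profile is not a Nash equilibrium.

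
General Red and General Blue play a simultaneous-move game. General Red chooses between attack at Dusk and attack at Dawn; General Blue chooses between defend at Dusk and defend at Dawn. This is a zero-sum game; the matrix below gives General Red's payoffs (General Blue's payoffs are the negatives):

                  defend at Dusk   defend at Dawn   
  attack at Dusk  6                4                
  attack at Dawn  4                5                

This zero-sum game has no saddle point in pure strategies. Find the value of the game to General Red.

General Red's indifference between attack at Dusk and attack at Dawn determines General Blue's mixing probability q:
  General Red's payoff from attack at Dusk: q·6 + (1−q)·4 = 2q + 4
  General Red's payoff from attack at Dawn: q·4 + (1−q)·5 = -q + 5
  2q + 4 = -q + 5  ⇒  3q = 1  ⇒  q = 1/3.
The value is General Red's expected payoff against this mix (using attack at Dusk): (1/3)·6 + (2/3)·4 = 14/3.

v = 14/3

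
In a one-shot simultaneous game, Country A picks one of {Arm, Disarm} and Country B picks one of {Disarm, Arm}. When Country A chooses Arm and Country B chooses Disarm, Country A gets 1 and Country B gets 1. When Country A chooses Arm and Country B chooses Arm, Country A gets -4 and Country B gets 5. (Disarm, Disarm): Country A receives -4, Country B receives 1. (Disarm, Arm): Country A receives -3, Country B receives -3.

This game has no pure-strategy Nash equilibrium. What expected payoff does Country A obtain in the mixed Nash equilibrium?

Country A's indifference between Arm and Disarm determines Country B's mixing probability q:
  Country A's payoff from Arm: q·1 + (1−q)·(-4) = 5q - 4
  Country A's payoff from Disarm: q·(-4) + (1−q)·(-3) = -q - 3
  5q - 4 = -q - 3  ⇒  6q = 1  ⇒  q = 1/6.
At equilibrium Country A is indifferent across rows, so Country A's payoff equals the payoff from Arm: (1/6)·1 + (5/6)·(-4) = -19/6.

-19/6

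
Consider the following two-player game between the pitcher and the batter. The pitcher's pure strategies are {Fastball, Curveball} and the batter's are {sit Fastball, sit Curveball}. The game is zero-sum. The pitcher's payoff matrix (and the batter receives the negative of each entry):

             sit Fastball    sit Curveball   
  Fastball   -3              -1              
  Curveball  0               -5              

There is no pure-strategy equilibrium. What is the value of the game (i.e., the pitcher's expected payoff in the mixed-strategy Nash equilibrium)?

v = -15/7

The batter's mix must leave the pitcher indifferent between Fastball and Curveball.
  the pitcher's payoff from Fastball: q·(-3) + (1−q)·(-1) = -2q - 1
  the pitcher's payoff from Curveball: q·0 + (1−q)·(-5) = 5q - 5
  -2q - 1 = 5q - 5  ⇒  -7q = -4  ⇒  q = 4/7.
The value is the pitcher's expected payoff against this mix (using Fastball): (4/7)·(-3) + (3/7)·(-1) = -15/7.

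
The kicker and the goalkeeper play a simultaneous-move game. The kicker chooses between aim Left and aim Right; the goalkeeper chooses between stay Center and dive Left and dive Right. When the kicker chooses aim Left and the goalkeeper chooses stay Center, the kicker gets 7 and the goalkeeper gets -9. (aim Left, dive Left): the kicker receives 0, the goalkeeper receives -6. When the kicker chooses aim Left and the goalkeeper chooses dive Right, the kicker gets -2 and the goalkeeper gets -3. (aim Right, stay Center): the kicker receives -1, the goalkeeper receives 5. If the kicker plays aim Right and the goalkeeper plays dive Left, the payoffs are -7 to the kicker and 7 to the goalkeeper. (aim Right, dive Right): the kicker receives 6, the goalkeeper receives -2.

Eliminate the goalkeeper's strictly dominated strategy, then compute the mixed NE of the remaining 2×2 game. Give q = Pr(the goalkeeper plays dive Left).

q = 8/15

The goalkeeper's strategy stay Center is strictly dominated by dive Left: -6 > -9 and 7 > 5. Eliminate stay Center.
In a mixed equilibrium the kicker is indifferent between aim Left and aim Right; this condition fixes q.
  the kicker's expected payoff from aim Left: q·0 + (1−q)·(-2) = 2q - 2
  the kicker's expected payoff from aim Right: q·(-7) + (1−q)·6 = -13q + 6
  2q - 2 = -13q + 6  ⇒  15q = 8  ⇒  q = 8/15.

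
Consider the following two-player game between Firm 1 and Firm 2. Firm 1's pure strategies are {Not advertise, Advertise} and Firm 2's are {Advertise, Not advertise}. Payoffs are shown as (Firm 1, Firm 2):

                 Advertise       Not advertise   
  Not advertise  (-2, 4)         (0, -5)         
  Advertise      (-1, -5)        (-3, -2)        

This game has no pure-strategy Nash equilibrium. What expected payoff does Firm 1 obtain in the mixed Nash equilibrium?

Firm 2's mix must leave Firm 1 indifferent between Not advertise and Advertise.
  Firm 1's payoff to Not advertise: q·(-2) + (1−q)·0 = -2q
  Firm 1's payoff to Advertise: q·(-1) + (1−q)·(-3) = 2q - 3
  -2q = 2q - 3  ⇒  -4q = -3  ⇒  q = 3/4.
At equilibrium Firm 1 is indifferent across rows, so Firm 1's payoff equals the payoff from Not advertise: (3/4)·(-2) + (1/4)·0 = -3/2.

-3/2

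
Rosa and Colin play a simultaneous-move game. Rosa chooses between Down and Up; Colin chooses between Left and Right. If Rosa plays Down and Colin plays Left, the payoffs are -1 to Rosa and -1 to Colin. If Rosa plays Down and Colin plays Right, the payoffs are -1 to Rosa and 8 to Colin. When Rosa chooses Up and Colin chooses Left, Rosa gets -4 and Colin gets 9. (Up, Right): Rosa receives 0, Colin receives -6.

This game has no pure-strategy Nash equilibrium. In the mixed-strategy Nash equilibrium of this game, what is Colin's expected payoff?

Colin's indifference between Left and Right determines Rosa's mixing probability p:
  Colin's payoff to Left: p·(-1) + (1−p)·9 = -10p + 9
  Colin's payoff to Right: p·8 + (1−p)·(-6) = 14p - 6
  -10p + 9 = 14p - 6  ⇒  -24p = -15  ⇒  p = 5/8.
At equilibrium Colin is indifferent across columns, so Colin's payoff equals the payoff from Left: (5/8)·(-1) + (3/8)·9 = 11/4.

11/4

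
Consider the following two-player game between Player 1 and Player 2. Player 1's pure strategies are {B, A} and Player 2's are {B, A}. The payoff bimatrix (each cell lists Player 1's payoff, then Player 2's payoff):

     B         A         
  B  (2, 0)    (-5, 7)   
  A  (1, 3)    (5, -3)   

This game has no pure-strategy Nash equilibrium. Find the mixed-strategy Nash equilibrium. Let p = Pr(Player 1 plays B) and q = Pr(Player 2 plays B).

For Player 2 to be willing to mix, Player 2 must be indifferent between B and A, which pins down Player 1's mix.
  Player 2's payoff from B: p·0 + (1−p)·3 = -3p + 3
  Player 2's payoff from A: p·7 + (1−p)·(-3) = 10p - 3
  -3p + 3 = 10p - 3  ⇒  -13p = -6  ⇒  p = 6/13.
For Player 1 to be willing to mix, Player 1 must be indifferent between B and A, which pins down Player 2's mix.
  Player 1's payoff to B: q·2 + (1−q)·(-5) = 7q - 5
  Player 1's payoff to A: q·1 + (1−q)·5 = -4q + 5
  7q - 5 = -4q + 5  ⇒  11q = 10  ⇒  q = 10/11.

p = 6/13, q = 10/11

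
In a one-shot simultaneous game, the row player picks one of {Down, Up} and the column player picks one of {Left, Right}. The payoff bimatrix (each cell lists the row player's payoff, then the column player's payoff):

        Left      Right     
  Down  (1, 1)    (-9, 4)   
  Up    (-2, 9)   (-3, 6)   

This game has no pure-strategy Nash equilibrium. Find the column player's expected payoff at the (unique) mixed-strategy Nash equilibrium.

For the column player to be willing to mix, the column player must be indifferent between Left and Right, which pins down the row player's mix.
  the column player's payoff from Left: p·1 + (1−p)·9 = -8p + 9
  the column player's payoff from Right: p·4 + (1−p)·6 = -2p + 6
  -8p + 9 = -2p + 6  ⇒  -6p = -3  ⇒  p = 1/2.
At equilibrium the column player is indifferent across columns, so the column player's payoff equals the payoff from Left: (1/2)·1 + (1/2)·9 = 5.

5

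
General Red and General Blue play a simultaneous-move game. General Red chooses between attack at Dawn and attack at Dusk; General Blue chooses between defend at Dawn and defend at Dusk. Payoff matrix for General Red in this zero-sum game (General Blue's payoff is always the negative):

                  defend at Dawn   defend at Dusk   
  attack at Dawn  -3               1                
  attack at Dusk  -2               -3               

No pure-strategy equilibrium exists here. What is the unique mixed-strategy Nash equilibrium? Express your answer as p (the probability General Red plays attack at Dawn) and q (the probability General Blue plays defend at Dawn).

p = 1/5, q = 4/5

For General Blue to be willing to mix, General Blue must be indifferent between defend at Dawn and defend at Dusk, which pins down General Red's mix.
  General Blue's payoff from defend at Dawn: p·3 + (1−p)·2 = p + 2
  General Blue's payoff from defend at Dusk: p·(-1) + (1−p)·3 = -4p + 3
  p + 2 = -4p + 3  ⇒  5p = 1  ⇒  p = 1/5.
General Blue's mix must leave General Red indifferent between attack at Dawn and attack at Dusk.
  General Red's payoff from attack at Dawn: q·(-3) + (1−q)·1 = -4q + 1
  General Red's payoff from attack at Dusk: q·(-2) + (1−q)·(-3) = q - 3
  -4q + 1 = q - 3  ⇒  -5q = -4  ⇒  q = 4/5.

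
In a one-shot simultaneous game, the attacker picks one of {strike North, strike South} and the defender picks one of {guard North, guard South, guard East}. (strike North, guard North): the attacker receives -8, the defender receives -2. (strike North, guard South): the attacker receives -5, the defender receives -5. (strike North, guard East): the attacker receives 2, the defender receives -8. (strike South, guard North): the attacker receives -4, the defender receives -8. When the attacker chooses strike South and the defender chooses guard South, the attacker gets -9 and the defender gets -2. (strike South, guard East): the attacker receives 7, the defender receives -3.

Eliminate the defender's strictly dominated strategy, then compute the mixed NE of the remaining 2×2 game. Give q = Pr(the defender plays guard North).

The defender's strategy guard East is strictly dominated by guard South: -5 > -8 and -2 > -3. Eliminate guard East.
Set the attacker's expected payoff from strike North equal to that from strike South:
  the attacker's expected payoff from strike North: q·(-8) + (1−q)·(-5) = -3q - 5
  the attacker's expected payoff from strike South: q·(-4) + (1−q)·(-9) = 5q - 9
  -3q - 5 = 5q - 9  ⇒  -8q = -4  ⇒  q = 1/2.

q = 1/2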